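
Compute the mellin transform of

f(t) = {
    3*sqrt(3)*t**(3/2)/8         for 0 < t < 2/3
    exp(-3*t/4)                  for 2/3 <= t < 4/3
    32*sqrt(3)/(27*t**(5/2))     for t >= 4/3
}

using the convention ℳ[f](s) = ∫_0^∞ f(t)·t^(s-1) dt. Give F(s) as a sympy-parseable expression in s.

(2*2**s*(2*s - 5)*(2*s + 3)*uppergamma(s, 1/2) - 2*2**s*(2*s - 5)*(2*s + 3)*uppergamma(s, 1) - 4*2**s*(2*s + 3) + sqrt(2)*(2*s - 5))/(2*(3/2)**s*(2*s - 5)*(2*s + 3))
  -3/2 < Re(s) < 5/2

invert the common scale on t to get sqrt(2)*t**(3/2)/4 on [0, 1); exp(-t/2) on [1, 2); 4*sqrt(2)/t**(5/2) on [2, ∞)
reversing the common scale on t: t**(3/2) on [0, 1/2); exp(-t) on [1/2, 1); t**(-5/2) on [1, ∞)
the 3 pieces separated at 2/3, 4/3 each add one integral
segment [0, 2/3) carries 3*sqrt(3)*t**(3/2)/8; integrate it
segment [2/3, 4/3) carries exp(-3*t/4); integrate it
on [4/3, ∞) integrate f = 32*sqrt(3)/(27*t**(5/2)) against the kernel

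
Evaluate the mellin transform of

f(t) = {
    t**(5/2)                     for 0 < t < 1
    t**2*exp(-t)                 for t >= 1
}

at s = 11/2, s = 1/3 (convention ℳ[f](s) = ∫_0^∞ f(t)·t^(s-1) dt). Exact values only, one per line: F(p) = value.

F(11/2) = (E*(16 + 135135*sqrt(pi)*erfc(1)) + 548650)*exp(-1)/128
F(1/3) = 6/17 + uppergamma(7/3, 1)

reversing the shared t-power: sqrt(t) on [0, 1); exp(-t) on [1, ∞)
summing 2 kernel integrals split by 1 yields ℳ[f](s)
over [0, 1), the kernel integral of t**(5/2) enters the sum
piece [1, ∞): integrate t**2*exp(-t) against the kernel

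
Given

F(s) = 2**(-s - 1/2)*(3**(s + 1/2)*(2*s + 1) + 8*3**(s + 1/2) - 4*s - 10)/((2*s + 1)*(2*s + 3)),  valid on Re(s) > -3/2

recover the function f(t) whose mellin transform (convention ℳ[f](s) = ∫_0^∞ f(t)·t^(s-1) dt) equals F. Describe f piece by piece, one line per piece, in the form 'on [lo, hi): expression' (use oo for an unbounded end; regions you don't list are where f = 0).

on [0, 1/2): t**(3/2)
on [1/2, 3/2): sqrt(t)*(2 - t)

strip the shared t-power: t on [0, 1/2); 2 - t on [1/2, 3/2)
slice at 1/2, transform all 2 pieces, and sum them
over [0, 1/2), the kernel integral of t**(3/2) enters the sum
segment 1/2 to 3/2 holds sqrt(t)*(2 - t); add its integral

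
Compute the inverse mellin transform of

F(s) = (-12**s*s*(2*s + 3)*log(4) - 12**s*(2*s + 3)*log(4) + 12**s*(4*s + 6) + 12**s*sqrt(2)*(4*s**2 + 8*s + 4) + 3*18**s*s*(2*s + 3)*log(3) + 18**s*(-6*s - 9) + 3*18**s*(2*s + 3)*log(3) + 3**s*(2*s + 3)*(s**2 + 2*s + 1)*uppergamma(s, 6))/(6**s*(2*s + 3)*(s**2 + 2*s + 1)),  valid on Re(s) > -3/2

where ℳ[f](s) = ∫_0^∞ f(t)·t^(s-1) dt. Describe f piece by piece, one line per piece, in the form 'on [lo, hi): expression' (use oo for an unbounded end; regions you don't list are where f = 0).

decompose at 2, 3; ℳ[f](s) sums the 3 pieces' integrals
segment [0, 2) carries t**(3/2); integrate it
[2, 3) adds the kernel integral of t*log(t)
over [3, ∞), the kernel integral of exp(-2*t) enters the sum

on [0, 2): t**(3/2)
on [2, 3): t*log(t)
on [3, oo): exp(-2*t)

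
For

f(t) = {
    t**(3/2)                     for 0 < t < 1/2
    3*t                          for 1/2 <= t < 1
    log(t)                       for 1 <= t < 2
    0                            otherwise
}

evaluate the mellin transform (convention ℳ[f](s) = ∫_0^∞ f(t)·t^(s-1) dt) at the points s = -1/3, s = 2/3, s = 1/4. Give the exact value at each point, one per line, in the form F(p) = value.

split f at 1/2, 1: ℳ[f](s) collects 3 kernel integrals
[0, 1/2) adds the kernel integral of t**(3/2)
on [1/2, 1): add ∫ 3*t·t^(s-1) dt
on [1, 2) integrate f = log(t) against the kernel

F(-1/3) = -9*2**(2/3)/2 - 9*2**(1/3)/4 - 3*2**(2/3)*log(2)/2 + 3*2**(5/6)/14 + 27/2
F(2/3) = -9*2**(2/3)/4 - 9*2**(1/3)/20 + 3*2**(5/6)/52 + 3*2**(2/3)*log(2)/2 + 81/20
F(1/4) = -111*2**(1/4)/7 - 3*2**(3/4)/5 + 4*2**(1/4)*log(2) + 92/5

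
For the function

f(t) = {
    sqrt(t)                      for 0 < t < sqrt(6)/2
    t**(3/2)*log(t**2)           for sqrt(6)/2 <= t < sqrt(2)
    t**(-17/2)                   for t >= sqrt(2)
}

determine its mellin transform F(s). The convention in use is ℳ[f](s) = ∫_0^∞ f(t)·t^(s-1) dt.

remove the shared t-power first: 1 on [0, sqrt(6)/2); t*log(t**2) on [sqrt(6)/2, sqrt(2)); t**(-9) on [sqrt(2), ∞)
strip the shared t-power: t on [0, sqrt(6)/2); t**2*log(t**2) on [sqrt(6)/2, sqrt(2)); t**(-8) on [sqrt(2), ∞)
strip the power substitution: sqrt(t) on [0, 3/2); t*log(t) on [3/2, 2); t**(-4) on [2, ∞)
slice at sqrt(6)/2, sqrt(2), transform all 3 pieces, and sum them
between 0 and sqrt(6)/2 the integrand is sqrt(t)·t^(s-1)
∫ over [sqrt(6)/2, sqrt(2)) of t**(3/2)*log(t**2)·t^(s-1) joins the sum
∫ over [sqrt(2), ∞) of t**(-17/2)·t^(s-1) joins the sum

2**(1/4 - s/2)*(16*2**(s - 1/2)*(s/2 - 17/4)*(s - 1/2)*(s + 1/2)*log(2) - 32*2**(s - 1/2)*(s/2 - 17/4)*(s + 1/2) + 32*2**(s - 1/2)*(s/2 - 17/4)*(s + 1/2)*log(2) - 2**(s - 1/2)*(s + 1/2)*(s + (s - 1/2)**2/4 + 1/2) - 12*3**(s/2 - 1/4)*(s/2 - 17/4)*(s - 1/2)*(s + 1/2)*log(3) + 12*3**(s/2 - 1/4)*(s/2 - 17/4)*(s - 1/2)*(s + 1/2)*log(2) - 24*3**(s/2 - 1/4)*(s/2 - 17/4)*(s + 1/2)*log(3) + 24*3**(s/2 - 1/4)*(s/2 - 17/4)*(s + 1/2)*log(2) + 24*3**(s/2 - 1/4)*(s/2 - 17/4)*(s + 1/2) + 16*3**(s/2 - 1/4)*sqrt(6)*(s/2 - 17/4)*(s + (s - 1/2)**2/4 + 1/2))/(32*(s/2 - 17/4)*(s + 1/2)*(s + (s - 1/2)**2/4 + 1/2))
  -1/2 < Re(s) < 17/2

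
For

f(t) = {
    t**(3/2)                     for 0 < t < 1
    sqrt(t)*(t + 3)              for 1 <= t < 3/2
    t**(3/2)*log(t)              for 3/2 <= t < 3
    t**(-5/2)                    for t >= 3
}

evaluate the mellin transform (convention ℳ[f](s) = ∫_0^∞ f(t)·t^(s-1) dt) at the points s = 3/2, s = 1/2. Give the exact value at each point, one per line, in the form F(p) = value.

F(3/2) = 17/24 + 9*log(2)/8 + 63*log(3)/8
F(1/2) = 9*log(2)/8 + 143/144 + 27*log(3)/8

undo the shared t-power: t on [0, 1); t + 3 on [1, 3/2); t*log(t) on [3/2, 3); …
treat the 4 regions marked off by 1, 3/2, 3 separately and sum
∫ t**(3/2)·t^(s-1) over [0, 1)
piece [1, 3/2): integrate sqrt(t)*(t + 3) against the kernel
on [3/2, 3) integrate f = t**(3/2)*log(t) against the kernel
∫ t**(-5/2)·t^(s-1) over [3, ∞)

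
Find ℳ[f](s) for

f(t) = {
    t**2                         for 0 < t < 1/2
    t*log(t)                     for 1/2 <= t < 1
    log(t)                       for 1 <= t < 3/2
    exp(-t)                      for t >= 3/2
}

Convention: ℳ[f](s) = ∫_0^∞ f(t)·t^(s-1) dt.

slice at 1/2, 1, 3/2, transform all 4 pieces, and sum them
the [0, 1/2) slice contributes ∫ t**2·t^(s-1) dt
segment 1/2 to 1 holds t*log(t); add its integral
for t in [1, 3/2): the term is ∫ log(t)·t^(s-1)
between 3/2 and ∞ the integrand is exp(-t)·t^(s-1)

(4*2**s*s**2*(s + 2)*(s**2 + 2*s + 1)*uppergamma(s, 3/2) - 4*2**s*s**2*(s + 2) + 4*2**s*(s + 2)*(s**2 + 2*s + 1) + 3**s*s*(s + 2)*(-4*log(2) + 4*log(3))*(s**2 + 2*s + 1) - 4*3**s*(s + 2)*(s**2 + 2*s + 1) + s**3*(s + 2)*log(4) + s**2*(s + 2)*log(4) + 2*s**2*(s + 2) + s**2*(s**2 + 2*s + 1))/(4*2**s*s**2*(s + 2)*(s**2 + 2*s + 1))
  Re(s) > -2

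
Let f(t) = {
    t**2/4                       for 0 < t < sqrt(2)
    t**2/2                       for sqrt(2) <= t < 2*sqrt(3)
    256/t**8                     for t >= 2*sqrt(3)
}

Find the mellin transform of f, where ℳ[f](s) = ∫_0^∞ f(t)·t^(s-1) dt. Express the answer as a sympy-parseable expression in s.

invert the common scale on t to get t**2 on [0, sqrt(2)/2); 2*t**2 on [sqrt(2)/2, sqrt(3)); t**(-8) on [sqrt(3), ∞)
remove the power substitution first: t on [0, 1/2); 2*t on [1/2, 3); t**(-4) on [3, ∞)
breakpoints sqrt(2), 2*sqrt(3): one integral from each of the 3 segments
on [0, sqrt(2)) integrate f = t**2/4 against the kernel
on [sqrt(2), 2*sqrt(3)) integrate f = t**2/2 against the kernel
for t in [2*sqrt(3), ∞): the term is ∫ 256/t**8·t^(s-1)

2**(s/2)*(972*6**(s/2)*(s - 8) - 2*6**(s/2)*(s + 2) - 81*s + 648)/(162*(s - 8)*(s + 2))
  -2 < Re(s) < 8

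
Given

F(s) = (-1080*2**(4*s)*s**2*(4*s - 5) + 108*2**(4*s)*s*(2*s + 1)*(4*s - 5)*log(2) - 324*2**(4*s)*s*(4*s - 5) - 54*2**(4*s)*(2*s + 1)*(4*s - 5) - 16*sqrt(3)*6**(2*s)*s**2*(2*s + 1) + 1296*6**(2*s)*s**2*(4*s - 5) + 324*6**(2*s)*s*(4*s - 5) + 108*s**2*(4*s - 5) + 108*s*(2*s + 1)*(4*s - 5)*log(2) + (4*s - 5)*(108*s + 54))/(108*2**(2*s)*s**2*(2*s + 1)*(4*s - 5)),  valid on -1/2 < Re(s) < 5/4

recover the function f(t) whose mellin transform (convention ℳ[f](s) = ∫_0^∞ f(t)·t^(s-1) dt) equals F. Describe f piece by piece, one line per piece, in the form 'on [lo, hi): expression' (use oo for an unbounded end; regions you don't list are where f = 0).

undo the power substitution: t on [0, 1/2); log(t) on [1/2, 2); t + 3 on [2, 3); …
summing 4 kernel integrals split by 1/4, 4, 9 yields ℳ[f](s)
∫ sqrt(t)·t^(s-1) over [0, 1/4)
for t in [1/4, 4): the term is ∫ log(sqrt(t))·t^(s-1)
on [4, 9): add ∫ (sqrt(t) + 3)·t^(s-1) dt
on [9, ∞): add ∫ t**(-5/4)·t^(s-1) dt

on [0, 1/4): sqrt(t)
on [1/4, 4): log(sqrt(t))
on [4, 9): sqrt(t) + 3
on [9, oo): t**(-5/4)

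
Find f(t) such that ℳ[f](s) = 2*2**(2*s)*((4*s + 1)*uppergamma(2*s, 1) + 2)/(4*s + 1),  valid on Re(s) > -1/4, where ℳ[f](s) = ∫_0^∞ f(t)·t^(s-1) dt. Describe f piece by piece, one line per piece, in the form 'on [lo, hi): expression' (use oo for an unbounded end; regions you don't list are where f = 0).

remove the power substitution first: sqrt(2)*sqrt(t)/2 on [0, 2); exp(-t/2) on [2, ∞)
back out the common scale on t: sqrt(t) on [0, 1); exp(-t) on [1, ∞)
the 2 pieces separated at 4 each add one integral
segment [0, 4) carries sqrt(2)*t**(1/4)/2; integrate it
for t in [4, ∞): the term is ∫ exp(-sqrt(t)/2)·t^(s-1)

on [0, 4): sqrt(2)*t**(1/4)/2
on [4, oo): exp(-sqrt(t)/2)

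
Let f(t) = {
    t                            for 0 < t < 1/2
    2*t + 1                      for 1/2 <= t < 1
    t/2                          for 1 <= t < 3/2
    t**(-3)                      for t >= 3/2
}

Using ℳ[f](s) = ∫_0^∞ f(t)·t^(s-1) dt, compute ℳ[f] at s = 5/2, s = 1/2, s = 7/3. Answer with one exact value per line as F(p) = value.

summing 4 kernel integrals split by 1/2, 1, 3/2 yields ℳ[f](s)
segment [0, 1/2) carries t; integrate it
∫ over [1/2, 1) of (2*t + 1)·t^(s-1) joins the sum
on [1, 3/2) integrate f = t/2 against the kernel
the [3/2, ∞) slice contributes ∫ t**(-3)·t^(s-1) dt

F(5/2) = -19*sqrt(2)/280 + 29/35 + 305*sqrt(6)/336
F(1/2) = -7*sqrt(2)/6 + 167*sqrt(6)/540 + 3
F(7/3) = 2**(2/3)*(-162 + 984*2**(1/3) + 1687*3**(1/3))/2240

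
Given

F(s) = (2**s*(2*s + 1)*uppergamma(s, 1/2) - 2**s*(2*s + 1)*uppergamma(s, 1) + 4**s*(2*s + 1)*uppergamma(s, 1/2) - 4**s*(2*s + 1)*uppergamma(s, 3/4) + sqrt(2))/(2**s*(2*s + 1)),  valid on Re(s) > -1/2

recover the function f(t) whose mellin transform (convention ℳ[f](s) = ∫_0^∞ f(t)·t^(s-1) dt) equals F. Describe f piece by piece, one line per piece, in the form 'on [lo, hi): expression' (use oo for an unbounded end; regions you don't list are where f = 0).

on [0, 1/2): sqrt(t)
on [1/2, 1): exp(-t)
on [1, 3/2): exp(-t/2)

slice at 1/2, 1, transform all 3 pieces, and sum them
segment 0 to 1/2 holds sqrt(t); add its integral
the [1/2, 1) slice contributes ∫ exp(-t)·t^(s-1) dt
on [1, 3/2) integrate f = exp(-t/2) against the kernel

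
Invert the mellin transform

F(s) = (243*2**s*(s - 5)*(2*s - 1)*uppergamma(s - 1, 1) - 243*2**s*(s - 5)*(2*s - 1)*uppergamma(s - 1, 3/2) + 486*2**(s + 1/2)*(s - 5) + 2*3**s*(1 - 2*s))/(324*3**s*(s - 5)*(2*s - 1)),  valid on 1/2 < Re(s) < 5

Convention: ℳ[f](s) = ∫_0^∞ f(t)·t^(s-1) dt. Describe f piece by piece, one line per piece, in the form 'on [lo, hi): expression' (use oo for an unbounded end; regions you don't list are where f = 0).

on [0, 2/3): sqrt(3)/(2*sqrt(t))
on [2/3, 1): exp(-3*t/2)/(2*t)
on [1, oo): 1/(162*t**5)

the common scale on t comes off first: sqrt(6)/(2*sqrt(t)) on [0, 4/3); exp(-3*t/4)/t on [4/3, 2); 16/(81*t**5) on [2, ∞)
undo the shared t-power: sqrt(6)*sqrt(t)/2 on [0, 4/3); exp(-3*t/4) on [4/3, 2); 16/(81*t**4) on [2, ∞)
reversing the common scale on t: sqrt(t) on [0, 2); exp(-t/2) on [2, 3); t**(-4) on [3, ∞)
treat the 3 regions marked off by 2/3, 1 separately and sum
the [0, 2/3) slice contributes ∫ sqrt(3)/(2*sqrt(t))·t^(s-1) dt
on [2/3, 1) integrate f = exp(-3*t/2)/(2*t) against the kernel
on [1, ∞): add ∫ 1/(162*t**5)·t^(s-1) dt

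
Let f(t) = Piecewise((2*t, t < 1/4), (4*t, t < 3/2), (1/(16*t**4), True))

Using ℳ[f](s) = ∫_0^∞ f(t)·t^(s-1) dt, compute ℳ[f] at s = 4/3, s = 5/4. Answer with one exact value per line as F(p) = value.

F(4/3) = 2**(1/3)*(-54 + 3895*6**(1/3))/2016
F(5/4) = sqrt(2)*(-33 + 2380*6**(1/4))/1188

undo the common scale on t: t on [0, 1/2); 2*t on [1/2, 3); t**(-4) on [3, ∞)
treat the 3 regions marked off by 1/4, 3/2 separately and sum
∫ over [0, 1/4) of 2*t·t^(s-1) joins the sum
piece [1/4, 3/2): integrate 4*t against the kernel
between 3/2 and ∞ the integrand is 1/(16*t**4)·t^(s-1)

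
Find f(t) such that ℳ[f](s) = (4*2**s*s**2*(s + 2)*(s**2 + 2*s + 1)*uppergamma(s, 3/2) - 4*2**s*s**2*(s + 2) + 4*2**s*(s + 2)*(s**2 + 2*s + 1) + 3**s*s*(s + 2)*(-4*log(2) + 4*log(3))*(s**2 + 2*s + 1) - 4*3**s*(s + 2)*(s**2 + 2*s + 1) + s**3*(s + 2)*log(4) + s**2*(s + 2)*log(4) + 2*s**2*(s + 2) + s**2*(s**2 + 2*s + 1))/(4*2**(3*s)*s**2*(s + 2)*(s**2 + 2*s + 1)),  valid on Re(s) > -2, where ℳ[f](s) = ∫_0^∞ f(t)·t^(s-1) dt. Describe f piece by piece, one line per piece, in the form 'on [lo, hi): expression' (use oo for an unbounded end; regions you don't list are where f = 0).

undo the common scale on t: 4*t**2 on [0, 1/4); 2*t*log(2*t) on [1/4, 1/2); log(2*t) on [1/2, 3/4); …
the common scale on t comes off first: t**2 on [0, 1/2); t*log(t) on [1/2, 1); log(t) on [1, 3/2); …
f breaks at 1/8, 1/4, 3/8 into 4 integrals to sum
segment [0, 1/8) carries 16*t**2; integrate it
segment [1/8, 1/4) carries 4*t*log(4*t); integrate it
for t in [1/4, 3/8): the term is ∫ log(4*t)·t^(s-1)
[3/8, ∞) adds the kernel integral of exp(-4*t)

on [0, 1/8): 16*t**2
on [1/8, 1/4): 4*t*log(4*t)
on [1/4, 3/8): log(4*t)
on [3/8, oo): exp(-4*t)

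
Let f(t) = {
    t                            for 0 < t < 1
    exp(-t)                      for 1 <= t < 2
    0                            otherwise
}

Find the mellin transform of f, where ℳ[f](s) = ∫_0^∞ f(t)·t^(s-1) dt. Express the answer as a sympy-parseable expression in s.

((s + 1)*uppergamma(s, 1) - (s + 1)*uppergamma(s, 2) + 1)/(s + 1)
  Re(s) > -1

along the cuts 1, ℳ[f](s) splits into 2 integrals
segment 0 to 1 holds t; add its integral
the [1, 2) slice contributes ∫ exp(-t)·t^(s-1) dt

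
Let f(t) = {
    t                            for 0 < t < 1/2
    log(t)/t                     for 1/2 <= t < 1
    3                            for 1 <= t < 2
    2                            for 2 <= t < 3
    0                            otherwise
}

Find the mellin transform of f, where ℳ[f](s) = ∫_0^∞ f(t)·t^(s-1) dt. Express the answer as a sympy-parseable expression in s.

slice at 1/2, 1, 2, transform all 4 pieces, and sum them
segment 0 to 1/2 holds t; add its integral
the [1/2, 1) slice contributes ∫ log(t)/t·t^(s-1) dt
over [1, 2), the kernel integral of 3 enters the sum
∫ over [2, 3) of 2·t^(s-1) joins the sum

(2*2**(2*s)*(s + 1)*(s**2 - 2*s + 1) - 2*2**s*s*(s + 1) - 6*2**s*(s + 1)*(s**2 - 2*s + 1) + 4*6**s*(s + 1)*(s**2 - 2*s + 1) + 4*s**2*(s + 1)*log(2) - 4*s*(s + 1)*log(2) + 4*s*(s + 1) + s*(s**2 - 2*s + 1))/(2*2**s*s*(s + 1)*(s**2 - 2*s + 1))
  Re(s) > -1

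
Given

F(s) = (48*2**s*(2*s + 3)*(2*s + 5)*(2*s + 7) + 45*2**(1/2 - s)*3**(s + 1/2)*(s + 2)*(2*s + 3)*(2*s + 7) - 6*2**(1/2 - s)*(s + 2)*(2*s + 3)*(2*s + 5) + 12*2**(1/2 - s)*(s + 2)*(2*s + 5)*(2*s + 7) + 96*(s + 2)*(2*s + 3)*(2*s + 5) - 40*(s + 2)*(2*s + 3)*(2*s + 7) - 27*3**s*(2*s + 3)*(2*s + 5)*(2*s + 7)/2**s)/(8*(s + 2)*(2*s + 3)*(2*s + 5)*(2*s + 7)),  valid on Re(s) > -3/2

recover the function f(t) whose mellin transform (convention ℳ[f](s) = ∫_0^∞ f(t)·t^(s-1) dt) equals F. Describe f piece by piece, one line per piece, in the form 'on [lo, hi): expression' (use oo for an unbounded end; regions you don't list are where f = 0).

on [0, 1/2): 3*t**(3/2)
on [1/2, 1): 6*t**(7/2)
on [1, 3/2): 5*t**(5/2)/2
on [3/2, 2): 3*t**2/2

integrate the 4 segments split at 1/2, 1, 3/2, then add the results
for t in [0, 1/2): the term is ∫ 3*t**(3/2)·t^(s-1)
on [1/2, 1): add ∫ 6*t**(7/2)·t^(s-1) dt
on [1, 3/2): add ∫ 5*t**(5/2)/2·t^(s-1) dt
the [3/2, 2) slice contributes ∫ 3*t**2/2·t^(s-1) dt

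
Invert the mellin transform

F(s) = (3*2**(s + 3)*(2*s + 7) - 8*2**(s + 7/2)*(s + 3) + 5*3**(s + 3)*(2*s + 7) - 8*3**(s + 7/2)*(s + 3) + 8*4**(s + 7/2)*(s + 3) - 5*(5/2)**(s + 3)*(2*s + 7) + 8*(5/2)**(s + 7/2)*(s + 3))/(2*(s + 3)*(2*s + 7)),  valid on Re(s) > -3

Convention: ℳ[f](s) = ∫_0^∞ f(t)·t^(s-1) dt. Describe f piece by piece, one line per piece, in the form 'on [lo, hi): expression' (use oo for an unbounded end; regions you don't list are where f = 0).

on [0, 2): 3*t**3/2
on [2, 5/2): 2*t**(7/2)
on [5/2, 3): 5*t**3/2
on [3, 4): 2*t**(7/2)

summing 4 kernel integrals split by 2, 5/2, 3 yields ℳ[f](s)
between 0 and 2 the integrand is 3*t**3/2·t^(s-1)
piece [2, 5/2): integrate 2*t**(7/2) against the kernel
∫ 5*t**3/2·t^(s-1) over [5/2, 3)
piece [3, 4): integrate 2*t**(7/2) against the kernel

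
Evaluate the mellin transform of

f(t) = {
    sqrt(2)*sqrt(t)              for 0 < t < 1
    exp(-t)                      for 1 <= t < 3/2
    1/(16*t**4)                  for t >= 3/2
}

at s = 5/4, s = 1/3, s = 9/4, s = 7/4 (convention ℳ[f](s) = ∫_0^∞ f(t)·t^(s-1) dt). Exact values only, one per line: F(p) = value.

back out the common scale on t: sqrt(t) on [0, 2); exp(-t/2) on [2, 3); t**(-4) on [3, ∞)
treat the 3 regions marked off by 1, 3/2 separately and sum
segment [0, 1) carries sqrt(2)*sqrt(t); integrate it
between 1 and 3/2 the integrand is exp(-t)·t^(s-1)
on [3/2, ∞) integrate f = 1/(16*t**4) against the kernel

F(5/4) = -uppergamma(5/4, 3/2) + 2**(3/4)*3**(1/4)/297 + uppergamma(5/4, 1) + 4*sqrt(2)/7
F(1/3) = -uppergamma(1/3, 3/2) + 2**(2/3)*3**(1/3)/594 + uppergamma(1/3, 1) + 6*sqrt(2)/5
F(9/4) = -uppergamma(9/4, 3/2) + 2**(3/4)*3**(1/4)/126 + 4*sqrt(2)/11 + uppergamma(9/4, 1)
F(7/4) = -uppergamma(7/4, 3/2) + 2**(1/4)*3**(3/4)/243 + uppergamma(7/4, 1) + 4*sqrt(2)/9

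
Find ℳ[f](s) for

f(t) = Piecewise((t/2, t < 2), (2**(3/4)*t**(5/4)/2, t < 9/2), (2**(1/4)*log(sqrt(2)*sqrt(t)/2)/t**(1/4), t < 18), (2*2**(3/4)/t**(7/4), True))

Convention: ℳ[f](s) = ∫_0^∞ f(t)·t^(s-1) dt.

2**s*2**(-2*s - 1/2)*(324*2**(2*s + 1/2)*(-4*s + (2*s + 1/2)**2)*(2*s - 7/2)*(2*s + 5/2) - 324*2**(2*s + 1/2)*(-4*s + (2*s + 1/2)**2)*(2*s - 7/2)*(4*s + 4) + 729*3**(2*s + 1/2)*(-4*s + (2*s + 1/2)**2)*(2*s - 7/2)*(4*s + 4) - 108*3**(2*s + 1/2)*(2*s - 7/2)*(2*s + 1/2)*(2*s + 5/2)*(4*s + 4)*log(3) + 108*3**(2*s + 1/2)*(2*s - 7/2)*(2*s + 1/2)*(2*s + 5/2)*(4*s + 4)*log(2) - 108*3**(2*s + 1/2)*(2*s - 7/2)*(2*s + 5/2)*(4*s + 4)*log(2) + 108*3**(2*s + 1/2)*(2*s - 7/2)*(2*s + 5/2)*(4*s + 4) + 108*3**(2*s + 1/2)*(2*s - 7/2)*(2*s + 5/2)*(4*s + 4)*log(3) - 2*6**(2*s + 1/2)*(-4*s + (2*s + 1/2)**2)*(2*s + 5/2)*(4*s + 4) + 54*6**(2*s + 1/2)*(2*s - 7/2)*(2*s + 1/2)*(2*s + 5/2)*(4*s + 4)*log(3) - 54*6**(2*s + 1/2)*(2*s - 7/2)*(2*s + 5/2)*(4*s + 4)*log(3) - 54*6**(2*s + 1/2)*(2*s - 7/2)*(2*s + 5/2)*(4*s + 4))/(81*(-4*s + (2*s + 1/2)**2)*(2*s - 7/2)*(2*s + 5/2)*(4*s + 4))
  -1 < Re(s) < 7/4

undo the common scale on t: t on [0, 1); 2*t**(5/4) on [1, 9/4); log(sqrt(t))/t**(1/4) on [9/4, 9); …
strip the power substitution: t**2 on [0, 1); 2*t**(5/2) on [1, 3/2); log(t)/sqrt(t) on [3/2, 3); …
peel off the shared t-power: t**(3/2) on [0, 1); 2*t**2 on [1, 3/2); log(t)/t on [3/2, 3); …
f breaks at 2, 9/2, 18 into 4 integrals to sum
∫ over [0, 2) of t/2·t^(s-1) joins the sum
[2, 9/2) adds the kernel integral of 2**(3/4)*t**(5/4)/2
the [9/2, 18) slice contributes ∫ 2**(1/4)*log(sqrt(2)*sqrt(t)/2)/t**(1/4)·t^(s-1) dt
piece [18, ∞): integrate 2*2**(3/4)/t**(7/4) against the kernel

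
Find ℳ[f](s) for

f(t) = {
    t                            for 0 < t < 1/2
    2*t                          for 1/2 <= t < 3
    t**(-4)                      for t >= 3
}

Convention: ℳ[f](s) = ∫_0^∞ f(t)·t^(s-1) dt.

(970*6**s*s - 3890*6**s - 81*s + 324)/(162*2**s*(s**2 - 3*s - 4))
  -1 < Re(s) < 4

treat the 3 regions marked off by 1/2, 3 separately and sum
∫ over [0, 1/2) of t·t^(s-1) joins the sum
on [1/2, 3) integrate f = 2*t against the kernel
segment 3 to ∞ holds t**(-4); add its integral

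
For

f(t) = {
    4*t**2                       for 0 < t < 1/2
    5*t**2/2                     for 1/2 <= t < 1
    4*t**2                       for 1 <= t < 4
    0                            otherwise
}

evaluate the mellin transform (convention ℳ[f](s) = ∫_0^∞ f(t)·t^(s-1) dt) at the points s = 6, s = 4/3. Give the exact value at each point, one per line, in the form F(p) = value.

linearity at 1/2, 1 turns ℳ[f](s) into 3 summed integrals
piece [0, 1/2): integrate 4*t**2 against the kernel
∫ over [1/2, 1) of 5*t**2/2·t^(s-1) joins the sum
[1, 4) adds the kernel integral of 4*t**2

F(6) = 134216963/4096
F(4/3) = -9/20 + 4917*2**(2/3)/64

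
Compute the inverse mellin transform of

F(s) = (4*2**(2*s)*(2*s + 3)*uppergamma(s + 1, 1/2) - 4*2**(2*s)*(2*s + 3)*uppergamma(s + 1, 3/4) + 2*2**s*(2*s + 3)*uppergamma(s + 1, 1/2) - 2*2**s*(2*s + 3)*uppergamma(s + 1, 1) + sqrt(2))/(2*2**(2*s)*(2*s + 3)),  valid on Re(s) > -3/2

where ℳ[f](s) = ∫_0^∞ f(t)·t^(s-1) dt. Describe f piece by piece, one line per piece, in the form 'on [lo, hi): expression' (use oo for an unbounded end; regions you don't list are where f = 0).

on [0, 1/4): 2*sqrt(2)*t**(3/2)
on [1/4, 1/2): 2*t*exp(-2*t)
on [1/2, 3/4): 2*t*exp(-t)

reversing the common scale on t: t**(3/2) on [0, 1/2); t*exp(-t) on [1/2, 1); t*exp(-t/2) on [1, 3/2)
undo the shared t-power: t**(5/2) on [0, 1/2); t**2*exp(-t) on [1/2, 1); t**2*exp(-t/2) on [1, 3/2)
invert the shared t-power to get sqrt(t) on [0, 1/2); exp(-t) on [1/2, 1); exp(-t/2) on [1, 3/2)
decompose at 1/4, 1/2; ℳ[f](s) sums the 3 pieces' integrals
segment [0, 1/4) carries 2*sqrt(2)*t**(3/2); integrate it
on [1/4, 1/2) integrate f = 2*t*exp(-2*t) against the kernel
piece [1/2, 3/4): integrate 2*t*exp(-t) against the kernel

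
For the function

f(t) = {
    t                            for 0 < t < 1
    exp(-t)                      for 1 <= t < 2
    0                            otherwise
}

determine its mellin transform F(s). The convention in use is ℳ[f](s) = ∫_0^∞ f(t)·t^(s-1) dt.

((s + 1)*uppergamma(s, 1) - (s + 1)*uppergamma(s, 2) + 1)/(s + 1)
  Re(s) > -1

integrate the 2 segments split at 1, then add the results
piece [0, 1): integrate t against the kernel
for t in [1, 2): the term is ∫ exp(-t)·t^(s-1)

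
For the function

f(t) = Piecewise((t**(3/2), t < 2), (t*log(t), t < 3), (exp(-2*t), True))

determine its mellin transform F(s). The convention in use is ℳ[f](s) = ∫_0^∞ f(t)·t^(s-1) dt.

f breaks at 2, 3 into 3 integrals to sum
between 0 and 2 the integrand is t**(3/2)·t^(s-1)
for t in [2, 3): the term is ∫ t*log(t)·t^(s-1)
on [3, ∞): add ∫ exp(-2*t)·t^(s-1) dt

(-12**s*s*(2*s + 3)*log(4) - 12**s*(2*s + 3)*log(4) + 12**s*(4*s + 6) + 12**s*sqrt(2)*(4*s**2 + 8*s + 4) + 3*18**s*s*(2*s + 3)*log(3) + 18**s*(-6*s - 9) + 3*18**s*(2*s + 3)*log(3) + 3**s*(2*s + 3)*(s**2 + 2*s + 1)*uppergamma(s, 6))/(6**s*(2*s + 3)*(s**2 + 2*s + 1))
  Re(s) > -3/2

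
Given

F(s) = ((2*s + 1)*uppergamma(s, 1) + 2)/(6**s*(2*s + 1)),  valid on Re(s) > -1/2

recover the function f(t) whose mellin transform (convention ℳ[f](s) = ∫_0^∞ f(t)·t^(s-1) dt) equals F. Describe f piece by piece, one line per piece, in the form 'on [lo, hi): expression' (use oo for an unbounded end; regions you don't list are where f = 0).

on [0, 1/6): sqrt(6)*sqrt(t)
on [1/6, oo): exp(-6*t)

undo the common scale on t: sqrt(2)*sqrt(t) on [0, 1/2); exp(-2*t) on [1/2, ∞)
the common scale on t comes off first: sqrt(t) on [0, 1); exp(-t) on [1, ∞)
summing 2 kernel integrals split by 1/6 yields ℳ[f](s)
[0, 1/6) adds the kernel integral of sqrt(6)*sqrt(t)
between 1/6 and ∞ the integrand is exp(-6*t)·t^(s-1)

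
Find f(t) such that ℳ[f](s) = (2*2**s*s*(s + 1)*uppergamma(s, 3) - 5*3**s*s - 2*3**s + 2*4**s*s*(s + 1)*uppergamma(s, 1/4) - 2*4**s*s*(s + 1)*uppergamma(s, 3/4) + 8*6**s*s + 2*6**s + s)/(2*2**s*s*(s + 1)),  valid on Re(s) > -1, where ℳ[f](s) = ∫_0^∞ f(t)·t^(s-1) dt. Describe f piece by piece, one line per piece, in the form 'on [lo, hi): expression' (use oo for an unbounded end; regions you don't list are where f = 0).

along the cuts 1/2, 3/2, 3, ℳ[f](s) splits into 4 integrals
segment [0, 1/2) carries t; integrate it
on [1/2, 3/2): add ∫ exp(-t/2)·t^(s-1) dt
on [3/2, 3): add ∫ (t + 1)·t^(s-1) dt
on [3, ∞): add ∫ exp(-t)·t^(s-1) dt

on [0, 1/2): t
on [1/2, 3/2): exp(-t/2)
on [3/2, 3): t + 1
on [3, oo): exp(-t)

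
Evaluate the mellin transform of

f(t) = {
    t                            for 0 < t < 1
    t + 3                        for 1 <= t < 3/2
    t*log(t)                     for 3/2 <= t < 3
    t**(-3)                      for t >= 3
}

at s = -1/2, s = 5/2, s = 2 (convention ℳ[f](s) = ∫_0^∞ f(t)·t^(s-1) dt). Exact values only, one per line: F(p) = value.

summing 4 kernel integrals split by 1, 3/2, 3 yields ℳ[f](s)
for t in [0, 1): the term is ∫ t·t^(s-1)
∫ over [1, 3/2) of (t + 3)·t^(s-1) joins the sum
segment 3/2 to 3 holds t*log(t); add its integral
for t in [3, ∞): the term is ∫ t**(-3)·t^(s-1)

F(-1/2) = -2266*sqrt(3)/567 + sqrt(6) + log(2**(sqrt(6))*3**(-sqrt(6) + 2*sqrt(3))) + 6
F(5/2) = -226*sqrt(3)/147 - 27*sqrt(6)*log(3)/56 - 6/5 + 27*sqrt(6)*log(2)/56 + 3861*sqrt(6)/1960 + 54*sqrt(3)*log(3)/7
F(2) = 17/24 + 9*log(2)/8 + 63*log(3)/8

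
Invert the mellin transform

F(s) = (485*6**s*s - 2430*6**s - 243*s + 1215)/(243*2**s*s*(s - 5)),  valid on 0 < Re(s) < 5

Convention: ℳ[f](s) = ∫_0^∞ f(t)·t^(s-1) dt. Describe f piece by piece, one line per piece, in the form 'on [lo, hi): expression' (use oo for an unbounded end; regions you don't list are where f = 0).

back out the shared t-power: t on [0, 1/2); 2*t on [1/2, 3); t**(-4) on [3, ∞)
split f at 1/2, 3: ℳ[f](s) collects 3 kernel integrals
on [0, 1/2): add ∫ 1·t^(s-1) dt
the [1/2, 3) slice contributes ∫ 2·t^(s-1) dt
piece [3, ∞): integrate t**(-5) against the kernel

on [0, 1/2): 1
on [1/2, 3): 2
on [3, oo): t**(-5)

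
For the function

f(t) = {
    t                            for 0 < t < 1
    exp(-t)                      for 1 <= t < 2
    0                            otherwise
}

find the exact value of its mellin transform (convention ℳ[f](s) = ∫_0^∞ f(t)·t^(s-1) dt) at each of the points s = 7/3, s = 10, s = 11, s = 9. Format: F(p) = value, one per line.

slice at 1, transform all 2 pieces, and sum them
between 0 and 1 the integrand is t·t^(s-1)
over [1, 2), the kernel integral of exp(-t) enters the sum

F(7/3) = -uppergamma(7/3, 2) + 3/10 + uppergamma(7/3, 1)
F(10) = -2681216*exp(-2) + 1/11 + 986410*exp(-1)
F(11) = -26813184*exp(-2) + 1/12 + 9864101*exp(-1)
F(9) = -297856*exp(-2) + 1/10 + 109601*exp(-1)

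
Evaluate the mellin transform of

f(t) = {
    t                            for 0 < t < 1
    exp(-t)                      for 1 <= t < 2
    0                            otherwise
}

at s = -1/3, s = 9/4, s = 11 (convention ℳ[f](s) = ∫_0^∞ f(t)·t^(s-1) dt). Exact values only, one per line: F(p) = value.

along the cuts 1, ℳ[f](s) splits into 2 integrals
for t in [0, 1): the term is ∫ t·t^(s-1)
∫ over [1, 2) of exp(-t)·t^(s-1) joins the sum

F(-1/3) = -uppergamma(-1/3, 2) + uppergamma(-1/3, 1) + 3/2
F(9/4) = -uppergamma(9/4, 2) + 4/13 + uppergamma(9/4, 1)
F(11) = -26813184*exp(-2) + 1/12 + 9864101*exp(-1)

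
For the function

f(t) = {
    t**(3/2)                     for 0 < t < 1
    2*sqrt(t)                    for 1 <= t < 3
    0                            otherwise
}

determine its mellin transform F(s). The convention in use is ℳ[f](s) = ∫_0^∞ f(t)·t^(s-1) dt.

(4*sqrt(3)*3**s*(2*s + 3) - 4*s - 10)/((2*s + 1)*(2*s + 3))
  Re(s) > -3/2

linearity at 1 turns ℳ[f](s) into 2 summed integrals
for t in [0, 1): the term is ∫ t**(3/2)·t^(s-1)
between 1 and 3 the integrand is 2*sqrt(t)·t^(s-1)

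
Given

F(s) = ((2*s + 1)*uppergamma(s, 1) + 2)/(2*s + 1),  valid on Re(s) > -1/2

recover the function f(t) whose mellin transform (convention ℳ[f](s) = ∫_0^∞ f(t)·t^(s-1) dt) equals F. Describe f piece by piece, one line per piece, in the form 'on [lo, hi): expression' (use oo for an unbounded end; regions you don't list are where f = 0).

on [0, 1): sqrt(t)
on [1, oo): exp(-t)

split f at 1: ℳ[f](s) collects 2 kernel integrals
on [0, 1): add ∫ sqrt(t)·t^(s-1) dt
[1, ∞) adds the kernel integral of exp(-t)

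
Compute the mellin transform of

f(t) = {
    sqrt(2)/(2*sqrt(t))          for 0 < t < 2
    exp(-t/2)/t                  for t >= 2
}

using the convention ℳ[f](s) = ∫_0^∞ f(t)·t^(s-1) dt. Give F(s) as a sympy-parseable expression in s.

invert the shared t-power to get sqrt(2)*sqrt(t)/2 on [0, 2); exp(-t/2) on [2, ∞)
back out the common scale on t: sqrt(t) on [0, 1); exp(-t) on [1, ∞)
slice at 2, transform all 2 pieces, and sum them
∫ over [0, 2) of sqrt(2)/(2*sqrt(t))·t^(s-1) joins the sum
between 2 and ∞ the integrand is exp(-t/2)/t·t^(s-1)

2**s*((2*s - 1)*uppergamma(s - 1, 1) + 2)/(2*(2*s - 1))
  Re(s) > 1/2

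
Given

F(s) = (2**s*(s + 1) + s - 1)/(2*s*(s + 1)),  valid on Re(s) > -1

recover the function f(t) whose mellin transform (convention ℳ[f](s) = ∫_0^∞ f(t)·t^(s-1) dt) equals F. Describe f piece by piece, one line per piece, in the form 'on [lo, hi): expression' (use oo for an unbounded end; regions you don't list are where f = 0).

on [0, 1): t
on [1, 2): 1/2

split f at 1: ℳ[f](s) collects 2 kernel integrals
the [0, 1) slice contributes ∫ t·t^(s-1) dt
∫ 1/2·t^(s-1) over [1, 2)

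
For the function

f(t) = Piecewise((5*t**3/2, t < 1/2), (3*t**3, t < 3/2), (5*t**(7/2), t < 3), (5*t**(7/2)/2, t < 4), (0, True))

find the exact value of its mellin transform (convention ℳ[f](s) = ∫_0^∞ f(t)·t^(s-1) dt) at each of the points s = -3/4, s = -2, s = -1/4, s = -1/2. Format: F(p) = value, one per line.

the 4 pieces separated at 1/2, 3/2, 3 each add one integral
segment 0 to 1/2 holds 5*t**3/2; add its integral
over [1/2, 3/2), the kernel integral of 3*t**3 enters the sum
∫ over [3/2, 3) of 5*t**(7/2)·t^(s-1) joins the sum
segment 3 to 4 holds 5*t**(7/2)/2; add its integral

F(-3/4) = -45*2**(1/4)*3**(3/4)/22 - 2**(3/4)/36 + 3*2**(3/4)*3**(1/4)/2 + 90*3**(3/4)/11 + 320*sqrt(2)/11
F(-2) = -5*sqrt(6)/2 + 5*sqrt(3) + 211/12
F(-1/4) = -135*2**(3/4)*3**(1/4)/52 - 2**(1/4)/44 + 27*2**(1/4)*3**(3/4)/22 + 270*3**(1/4)/13 + 640*sqrt(2)/13
F(-1/2) = -sqrt(2)/40 + 27*sqrt(6)/20 + 1685/24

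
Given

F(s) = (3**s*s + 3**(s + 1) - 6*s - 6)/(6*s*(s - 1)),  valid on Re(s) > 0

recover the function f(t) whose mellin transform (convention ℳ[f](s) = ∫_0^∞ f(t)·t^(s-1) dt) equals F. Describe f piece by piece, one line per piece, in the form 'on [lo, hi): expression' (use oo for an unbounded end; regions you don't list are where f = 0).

on [0, 1): 1/2
on [1, 3): (2 - t/2)/t

back out the shared t-power: t/2 on [0, 1); 2 - t/2 on [1, 3)
back out the common scale on t: t on [0, 1/2); 2 - t on [1/2, 3/2)
integrate the 2 segments split at 1, then add the results
the [0, 1) slice contributes ∫ 1/2·t^(s-1) dt
between 1 and 3 the integrand is (2 - t/2)/t·t^(s-1)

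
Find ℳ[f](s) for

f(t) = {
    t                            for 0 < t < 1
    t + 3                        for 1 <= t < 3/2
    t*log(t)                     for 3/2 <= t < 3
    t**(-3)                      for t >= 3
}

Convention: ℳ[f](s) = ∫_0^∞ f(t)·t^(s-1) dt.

(-162*2**s*s*(s - 3)*(s**2 + 2*s + 1) - 162*2**s*(s - 3)*(s**2 + 2*s + 1) - 81*3**s*s**2*(s - 3)*(s + 1)*log(3) + 81*3**s*s**2*(s - 3)*(s + 1)*log(2) - 81*3**s*s*(s - 3)*(s + 1)*log(3) + 81*3**s*s*(s - 3)*(s + 1)*log(2) + 81*3**s*s*(s - 3)*(s + 1) + 243*3**s*s*(s - 3)*(s**2 + 2*s + 1) + 162*3**s*(s - 3)*(s**2 + 2*s + 1) + 162*6**s*s**2*(s - 3)*(s + 1)*log(3) - 162*6**s*s*(s - 3)*(s + 1) + 162*6**s*s*(s - 3)*(s + 1)*log(3) - 2*6**s*s*(s + 1)*(s**2 + 2*s + 1))/(54*2**s*s*(s - 3)*(s + 1)*(s**2 + 2*s + 1))
  -1 < Re(s) < 3

the 4 pieces separated at 1, 3/2, 3 each add one integral
segment [0, 1) carries t; integrate it
on [1, 3/2) integrate f = (t + 3) against the kernel
over [3/2, 3), the kernel integral of t*log(t) enters the sum
for t in [3, ∞): the term is ∫ t**(-3)·t^(s-1)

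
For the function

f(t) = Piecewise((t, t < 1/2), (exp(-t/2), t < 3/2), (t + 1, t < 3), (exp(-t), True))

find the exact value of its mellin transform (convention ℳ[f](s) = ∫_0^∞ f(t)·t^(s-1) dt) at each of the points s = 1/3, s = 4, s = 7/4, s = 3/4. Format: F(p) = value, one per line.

decompose at 1/2, 3/2, 3; ℳ[f](s) sums the 4 pieces' integrals
∫ over [0, 1/2) of t·t^(s-1) joins the sum
for t in [1/2, 3/2): the term is ∫ exp(-t/2)·t^(s-1)
on [3/2, 3) integrate f = (t + 1) against the kernel
between 3 and ∞ the integrand is exp(-t)·t^(s-1)

F(1/3) = -33*2**(2/3)*3**(1/3)/16 - 2**(1/3)*uppergamma(1/3, 3/4) + uppergamma(1/3, 3) + 3*2**(2/3)/16 + 2**(1/3)*uppergamma(1/3, 1/4) + 21*3**(1/3)/4
F(4) = -807*exp(-3/4)/4 + 78*exp(-3) + 21143/320 + 493*exp(-1/4)/4
F(7/4) = 2**(1/4)*(-308*sqrt(2)*uppergamma(7/4, 3/4) - 129*3**(3/4) + 7 + 77*2**(3/4)*uppergamma(7/4, 3) + 308*sqrt(2)*uppergamma(7/4, 1/4) + 384*6**(3/4))/154
F(3/4) = -23*2**(1/4)*3**(3/4)/21 - 2**(3/4)*uppergamma(3/4, 3/4) + uppergamma(3/4, 3) + 2**(1/4)/7 + 2**(3/4)*uppergamma(3/4, 1/4) + 64*3**(3/4)/21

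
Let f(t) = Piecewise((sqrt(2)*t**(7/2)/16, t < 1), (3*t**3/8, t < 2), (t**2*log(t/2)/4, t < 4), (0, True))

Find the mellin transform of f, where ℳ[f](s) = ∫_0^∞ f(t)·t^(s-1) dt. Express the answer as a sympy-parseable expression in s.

(32*2**(2*s)*(s + 2)*(s + 3)*(2*s + 7)*log(2) - 32*2**(2*s)*(s + 3)*(2*s + 7) + 24*2**s*(s + 2)**2*(2*s + 7) + 8*2**s*(s + 3)*(2*s + 7) + sqrt(2)*(s + 2)**2*(s + 3) - 3*(s + 2)**2*(2*s + 7))/(8*(s + 2)**2*(s + 3)*(2*s + 7))
  Re(s) > -7/2

the common scale on t comes off first: t**(7/2) on [0, 1/2); 3*t**3 on [1/2, 1); t**2*log(t) on [1, 2)
remove the shared t-power first: t**(3/2) on [0, 1/2); 3*t on [1/2, 1); log(t) on [1, 2)
split f at 1, 2: ℳ[f](s) collects 3 kernel integrals
piece [0, 1): integrate sqrt(2)*t**(7/2)/16 against the kernel
over [1, 2), the kernel integral of 3*t**3/8 enters the sum
∫ over [2, 4) of t**2*log(t/2)/4·t^(s-1) joins the sum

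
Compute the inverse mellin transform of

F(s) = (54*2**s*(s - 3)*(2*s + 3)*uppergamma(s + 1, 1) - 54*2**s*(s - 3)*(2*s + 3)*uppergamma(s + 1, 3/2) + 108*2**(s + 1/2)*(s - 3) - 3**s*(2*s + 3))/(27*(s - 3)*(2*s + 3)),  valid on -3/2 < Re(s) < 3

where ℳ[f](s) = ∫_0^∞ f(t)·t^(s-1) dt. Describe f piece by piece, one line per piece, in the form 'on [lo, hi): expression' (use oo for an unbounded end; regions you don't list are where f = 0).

invert the shared t-power to get sqrt(t) on [0, 2); exp(-t/2) on [2, 3); t**(-4) on [3, ∞)
summing 3 kernel integrals split by 2, 3 yields ℳ[f](s)
between 0 and 2 the integrand is t**(3/2)·t^(s-1)
for t in [2, 3): the term is ∫ t*exp(-t/2)·t^(s-1)
the [3, ∞) slice contributes ∫ t**(-3)·t^(s-1) dt

on [0, 2): t**(3/2)
on [2, 3): t*exp(-t/2)
on [3, oo): t**(-3)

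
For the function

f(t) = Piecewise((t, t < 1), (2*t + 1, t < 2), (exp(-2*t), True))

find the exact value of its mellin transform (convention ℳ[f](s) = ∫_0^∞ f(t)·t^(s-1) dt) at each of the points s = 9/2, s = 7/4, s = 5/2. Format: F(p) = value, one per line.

F(9/2) = (sqrt(2)*(10395*sqrt(pi)*exp(4)*erfc(2) + 532620)/50688 + (-20480 + 770048*sqrt(2))*exp(4)/50688)*exp(-4)
F(7/4) = -72/77 + 2**(1/4)*uppergamma(7/4, 4)/4 + 312*2**(3/4)/77
F(5/2) = (sqrt(2)*(105*sqrt(pi)*exp(4)*erfc(2) + 1540)/1120 + (-768 + 6912*sqrt(2))*exp(4)/1120)*exp(-4)

summing 3 kernel integrals split by 1, 2 yields ℳ[f](s)
∫ over [0, 1) of t·t^(s-1) joins the sum
the [1, 2) slice contributes ∫ (2*t + 1)·t^(s-1) dt
on [2, ∞) integrate f = exp(-2*t) against the kernel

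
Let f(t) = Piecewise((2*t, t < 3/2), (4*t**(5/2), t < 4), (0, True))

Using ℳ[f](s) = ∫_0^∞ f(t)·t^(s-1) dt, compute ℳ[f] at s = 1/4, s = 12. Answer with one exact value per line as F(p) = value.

cuts at 3/2: linearity sums the 2 kernel integrals
∫ over [0, 3/2) of 2*t·t^(s-1) joins the sum
over [3/2, 4), the kernel integral of 4*t**(5/2) enters the sum

F(1/4) = -18*2**(1/4)*3**(3/4)/11 + 6*2**(3/4)*3**(1/4)/5 + 512*sqrt(2)/11
F(12) = 228698464812775/1544192 - 4782969*sqrt(6)/118784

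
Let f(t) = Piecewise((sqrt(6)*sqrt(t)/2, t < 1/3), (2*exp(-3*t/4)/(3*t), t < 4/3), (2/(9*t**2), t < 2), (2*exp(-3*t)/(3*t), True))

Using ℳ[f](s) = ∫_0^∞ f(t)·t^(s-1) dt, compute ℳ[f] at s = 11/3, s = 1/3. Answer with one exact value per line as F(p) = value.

invert the common scale on t to get sqrt(t) on [0, 1/2); exp(-t/2)/t on [1/2, 2); 1/(2*t**2) on [2, 3); …
peel off the shared t-power: t**(3/2) on [0, 1/2); exp(-t/2) on [1/2, 2); 1/(2*t) on [2, 3); …
linearity at 1/3, 4/3, 2 turns ℳ[f](s) into 4 summed integrals
segment 0 to 1/3 holds sqrt(6)*sqrt(t)/2; add its integral
for t in [1/3, 4/3): the term is ∫ 2*exp(-3*t/4)/(3*t)·t^(s-1)
segment [4/3, 2) carries 2/(9*t**2); integrate it
segment 2 to ∞ holds 2*exp(-3*t)/(3*t); add its integral

F(11/3) = -64*6**(1/3)*uppergamma(8/3, 1)/81 - 16*6**(1/3)/135 + 2*3**(1/3)*uppergamma(8/3, 6)/81 + sqrt(2)*3**(1/3)/675 + 4*2**(2/3)/15 + 64*6**(1/3)*uppergamma(8/3, 1/4)/81
F(1/3) = -6**(2/3)*uppergamma(-2/3, 1)/6 - 2**(1/3)/30 + 2*3**(2/3)*uppergamma(-2/3, 6)/3 + 6**(2/3)/40 + sqrt(2)*3**(2/3)/5 + 6**(2/3)*uppergamma(-2/3, 1/4)/6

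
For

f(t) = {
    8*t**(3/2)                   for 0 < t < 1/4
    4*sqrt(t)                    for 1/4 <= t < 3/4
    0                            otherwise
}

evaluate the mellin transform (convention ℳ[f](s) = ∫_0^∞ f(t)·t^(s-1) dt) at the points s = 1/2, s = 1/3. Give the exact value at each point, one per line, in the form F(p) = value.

F(1/2) = 9/4
F(1/3) = 3*2**(1/3)*(-17 + 22*3**(5/6))/55

reversing the common scale on t: 2*sqrt(2)*t**(3/2) on [0, 1/2); 2*sqrt(2)*sqrt(t) on [1/2, 3/2)
the common scale on t comes off first: t**(3/2) on [0, 1); 2*sqrt(t) on [1, 3)
breakpoints 1/4: one integral from each of the 2 segments
segment [0, 1/4) carries 8*t**(3/2); integrate it
over [1/4, 3/4), the kernel integral of 4*sqrt(t) enters the sum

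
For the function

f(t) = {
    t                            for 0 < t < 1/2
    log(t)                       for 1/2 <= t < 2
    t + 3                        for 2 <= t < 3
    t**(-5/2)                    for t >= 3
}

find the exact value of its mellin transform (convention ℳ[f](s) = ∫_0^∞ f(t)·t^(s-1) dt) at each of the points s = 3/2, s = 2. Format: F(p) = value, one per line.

F(3/2) = sqrt(2)*(-1139 + 30*sqrt(2) + 270*log(2) + 864*sqrt(6))/180
F(2) = 2*sqrt(3)/3 + 17*log(2)/8 + 207/16

treat the 4 regions marked off by 1/2, 2, 3 separately and sum
segment [0, 1/2) carries t; integrate it
the [1/2, 2) slice contributes ∫ log(t)·t^(s-1) dt
the [2, 3) slice contributes ∫ (t + 3)·t^(s-1) dt
∫ t**(-5/2)·t^(s-1) over [3, ∞)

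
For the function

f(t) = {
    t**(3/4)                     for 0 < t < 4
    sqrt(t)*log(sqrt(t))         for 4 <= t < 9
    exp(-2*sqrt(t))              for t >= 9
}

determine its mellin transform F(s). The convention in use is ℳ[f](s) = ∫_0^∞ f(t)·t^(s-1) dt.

2*(-4*144**s*s*(4*s + 3)*log(2) - 2*144**s*(4*s + 3)*log(2) + 2*144**s*(4*s + 3) + 4*144**s*sqrt(2)*(4*s**2 + 4*s + 1) + 6*324**s*s*(4*s + 3)*log(3) - 3*324**s*(4*s + 3) + 3*324**s*(4*s + 3)*log(3) + 9**s*(4*s + 3)*(4*s**2 + 4*s + 1)*uppergamma(2*s, 6))/(36**s*(4*s + 3)*(4*s**2 + 4*s + 1))
  Re(s) > -3/4

invert the power substitution to get t**(3/2) on [0, 2); t*log(t) on [2, 3); exp(-2*t) on [3, ∞)
breakpoints 4, 9: one integral from each of the 3 segments
over [0, 4), the kernel integral of t**(3/4) enters the sum
∫ over [4, 9) of sqrt(t)*log(sqrt(t))·t^(s-1) joins the sum
between 9 and ∞ the integrand is exp(-2*sqrt(t))·t^(s-1)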